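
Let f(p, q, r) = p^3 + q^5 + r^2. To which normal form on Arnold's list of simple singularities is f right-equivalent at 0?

E_{8}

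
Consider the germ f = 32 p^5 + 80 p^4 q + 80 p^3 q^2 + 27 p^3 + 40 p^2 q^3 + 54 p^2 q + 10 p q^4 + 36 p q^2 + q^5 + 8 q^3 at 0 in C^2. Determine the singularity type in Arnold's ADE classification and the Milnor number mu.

Type E_{8}, Milnor number mu = 8.

The Hessian of f at 0 has rank 0. Corank 2; j^3 = (3*p + 2*q)^3 is a perfect cube, so E-series; the 5-jet and mu = 8 give E_8.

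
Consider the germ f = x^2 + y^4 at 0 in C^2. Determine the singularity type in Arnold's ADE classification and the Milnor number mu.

Type A_3, Milnor number mu = 3.

The Hessian of f at 0 has rank 1. Corank 1: A-series; mu = 3 gives A_3.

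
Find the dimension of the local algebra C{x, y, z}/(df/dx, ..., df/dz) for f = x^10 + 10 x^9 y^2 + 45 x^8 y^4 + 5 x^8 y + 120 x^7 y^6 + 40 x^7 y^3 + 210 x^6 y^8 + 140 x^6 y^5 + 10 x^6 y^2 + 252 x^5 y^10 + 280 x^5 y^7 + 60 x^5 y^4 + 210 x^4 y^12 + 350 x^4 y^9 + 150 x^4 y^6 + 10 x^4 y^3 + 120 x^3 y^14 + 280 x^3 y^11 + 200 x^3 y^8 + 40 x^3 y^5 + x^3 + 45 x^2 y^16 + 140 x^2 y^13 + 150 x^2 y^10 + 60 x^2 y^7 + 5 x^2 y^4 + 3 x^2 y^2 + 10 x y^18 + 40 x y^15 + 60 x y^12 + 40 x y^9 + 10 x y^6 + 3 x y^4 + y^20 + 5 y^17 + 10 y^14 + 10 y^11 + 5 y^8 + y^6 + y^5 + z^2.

8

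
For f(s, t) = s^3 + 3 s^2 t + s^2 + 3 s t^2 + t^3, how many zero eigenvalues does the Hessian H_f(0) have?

1

The Hessian at 0 is [[2, 0], [0, 0]] of rank 1; hence corank 1.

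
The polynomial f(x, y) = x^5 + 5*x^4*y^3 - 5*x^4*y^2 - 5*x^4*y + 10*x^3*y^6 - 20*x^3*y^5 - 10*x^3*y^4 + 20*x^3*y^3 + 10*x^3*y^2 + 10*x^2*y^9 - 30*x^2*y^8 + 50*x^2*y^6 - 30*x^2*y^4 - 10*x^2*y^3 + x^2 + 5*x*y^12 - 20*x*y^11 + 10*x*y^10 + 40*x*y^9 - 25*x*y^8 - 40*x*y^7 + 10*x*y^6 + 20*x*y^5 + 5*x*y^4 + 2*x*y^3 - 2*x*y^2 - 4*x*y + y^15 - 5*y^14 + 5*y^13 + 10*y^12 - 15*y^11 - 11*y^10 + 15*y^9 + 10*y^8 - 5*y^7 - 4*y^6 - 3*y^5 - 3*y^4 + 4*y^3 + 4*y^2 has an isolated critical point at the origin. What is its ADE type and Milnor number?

Type A_4, Milnor number mu = 4.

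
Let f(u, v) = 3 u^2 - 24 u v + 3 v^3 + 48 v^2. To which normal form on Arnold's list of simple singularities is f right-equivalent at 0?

A_2

The Hessian of f at 0 has rank 1. Corank 1: A-series; mu = 2 gives A_2.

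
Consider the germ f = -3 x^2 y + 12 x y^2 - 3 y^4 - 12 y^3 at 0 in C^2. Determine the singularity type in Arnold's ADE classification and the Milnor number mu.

Type D_{5}, Milnor number mu = 5.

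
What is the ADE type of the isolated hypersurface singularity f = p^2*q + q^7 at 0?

D8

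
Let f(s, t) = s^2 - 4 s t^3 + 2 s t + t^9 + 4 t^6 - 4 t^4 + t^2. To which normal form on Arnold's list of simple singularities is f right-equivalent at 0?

A_8

The Hessian of f at 0 has rank 1. Corank 1: A-series; mu = 8 gives A_8.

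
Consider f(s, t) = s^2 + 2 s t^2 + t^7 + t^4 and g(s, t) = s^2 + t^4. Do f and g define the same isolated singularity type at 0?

No.

The Hessian of f at 0 is [[2, 0], [0, 0]] with rank 1, so corank 1. A Groebner basis of the Jacobian ideal J(f) in C{s,t} is {s^3, s + t^2}; counting standard monomials gives mu = 6. Corank 1: A-series; mu = 6 gives A_6. The Hessian of g at 0 is [[2, 0], [0, 0]] with rank 1, so corank 1. A Groebner basis of the Jacobian ideal J(g) in C{s,t} is {t^3, s}; counting standard monomials gives mu = 3. Corank 1: A-series; mu = 3 gives A_3. f is A_6 but g is A_3, hence not right-equivalent.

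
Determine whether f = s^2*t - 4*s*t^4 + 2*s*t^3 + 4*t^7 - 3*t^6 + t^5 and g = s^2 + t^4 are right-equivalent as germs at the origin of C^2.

No.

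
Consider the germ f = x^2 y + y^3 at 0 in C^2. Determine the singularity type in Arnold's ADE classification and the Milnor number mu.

Type D_4, Milnor number mu = 4.

The Hessian of f at 0 has rank 0. Corank 2; j^3 = y*(x^2 + y^2) splits into three distinct lines over C (the quadratic factor has nonzero discriminant), so D_4.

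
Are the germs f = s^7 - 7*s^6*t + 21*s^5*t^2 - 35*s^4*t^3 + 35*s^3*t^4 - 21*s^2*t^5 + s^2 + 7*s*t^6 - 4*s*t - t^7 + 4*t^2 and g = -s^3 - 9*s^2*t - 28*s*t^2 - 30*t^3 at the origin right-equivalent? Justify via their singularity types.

No.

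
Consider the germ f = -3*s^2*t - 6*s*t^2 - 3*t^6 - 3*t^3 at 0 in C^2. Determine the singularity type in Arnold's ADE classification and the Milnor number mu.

The Hessian of f at 0 is [[0, 0], [0, 0]] with rank 0, so corank 2. A Groebner basis of the Jacobian ideal J(f) in C{s,t} is {s^2/6 + t^5 - t^2/6, s^3 + t^3, s*t + t^2}; counting standard monomials gives mu = 7. Corank 2; j^3 = -3*t*(s + t)^2 has shape L^2 M (L != M), so D-series; mu = 7 gives D_7.

Type D7, Milnor number mu = 7.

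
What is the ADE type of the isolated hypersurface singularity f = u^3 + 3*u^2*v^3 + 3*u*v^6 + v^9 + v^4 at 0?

E_6

The Hessian of f at 0 is [[0, 0], [0, 0]] with rank 0, so corank 2. A Groebner basis of the Jacobian ideal J(f) in C{u,v} is {v^3, u^2}; counting standard monomials gives mu = 6. Corank 2; j^3 = u^3 is a perfect cube, so E-series; the 4-jet and mu = 6 give E_6.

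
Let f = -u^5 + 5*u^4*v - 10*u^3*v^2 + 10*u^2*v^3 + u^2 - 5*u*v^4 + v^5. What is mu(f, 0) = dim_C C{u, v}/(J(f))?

4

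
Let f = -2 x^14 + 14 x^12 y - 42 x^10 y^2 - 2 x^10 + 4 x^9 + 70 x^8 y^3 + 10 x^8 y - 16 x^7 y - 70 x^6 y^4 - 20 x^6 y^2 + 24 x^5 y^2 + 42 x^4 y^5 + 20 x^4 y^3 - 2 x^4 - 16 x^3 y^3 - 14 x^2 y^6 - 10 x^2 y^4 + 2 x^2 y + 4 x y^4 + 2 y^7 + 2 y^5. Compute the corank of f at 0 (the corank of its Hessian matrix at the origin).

2

The Hessian at 0 is [[0, 0], [0, 0]] of rank 0; hence corank 2.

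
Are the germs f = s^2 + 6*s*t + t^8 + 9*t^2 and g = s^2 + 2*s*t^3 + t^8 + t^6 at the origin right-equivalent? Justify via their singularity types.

Yes.

The Hessian of f at 0 is [[2, 6], [6, 18]] with rank 1, so corank 1. A Groebner basis of the Jacobian ideal J(f) in C{s,t} is {t^7, s + 3*t}; counting standard monomials gives mu = 7. Corank 1: A-series; mu = 7 gives A_7. The Hessian of g at 0 is [[2, 0], [0, 0]] with rank 1, so corank 1. A Groebner basis of the Jacobian ideal J(g) in C{s,t} is {s^3, s^2*t, s + t^3}; counting standard monomials gives mu = 7. Corank 1: A-series; mu = 7 gives A_7. Both have type A_7, hence right-equivalent.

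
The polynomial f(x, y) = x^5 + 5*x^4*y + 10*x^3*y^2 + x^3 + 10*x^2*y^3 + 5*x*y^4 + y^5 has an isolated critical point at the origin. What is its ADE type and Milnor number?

Type E_8, Milnor number mu = 8.

The Hessian of f at 0 is [[0, 0], [0, 0]] with rank 0, so corank 2. A Groebner basis of the Jacobian ideal J(f) in C{x,y} is {y^5, x*y^3 + y^4/4, x^2}; counting standard monomials gives mu = 8. Corank 2; j^3 = x^3 is a perfect cube, so E-series; the 5-jet and mu = 8 give E_8.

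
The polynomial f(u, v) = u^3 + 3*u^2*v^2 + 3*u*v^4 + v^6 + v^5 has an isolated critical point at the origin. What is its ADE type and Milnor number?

Type E8, Milnor number mu = 8.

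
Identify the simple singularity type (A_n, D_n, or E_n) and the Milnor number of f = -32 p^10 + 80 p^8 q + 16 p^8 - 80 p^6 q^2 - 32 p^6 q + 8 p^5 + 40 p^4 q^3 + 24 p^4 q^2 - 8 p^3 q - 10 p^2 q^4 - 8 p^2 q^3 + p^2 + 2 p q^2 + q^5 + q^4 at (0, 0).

Type A4, Milnor number mu = 4.

The Hessian of f at 0 is [[2, 0], [0, 0]] with rank 1, so corank 1. A Groebner basis of the Jacobian ideal J(f) in C{p,q} is {p^2, p + q^2}; counting standard monomials gives mu = 4. Corank 1: A-series; mu = 4 gives A_4.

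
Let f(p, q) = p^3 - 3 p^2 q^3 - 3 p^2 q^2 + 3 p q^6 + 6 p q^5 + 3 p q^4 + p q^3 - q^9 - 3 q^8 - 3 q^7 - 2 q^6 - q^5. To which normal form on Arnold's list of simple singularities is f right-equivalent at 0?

E_{7}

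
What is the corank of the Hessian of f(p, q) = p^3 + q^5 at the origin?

The Hessian at 0 is [[0, 0], [0, 0]] of rank 0; hence corank 2.

2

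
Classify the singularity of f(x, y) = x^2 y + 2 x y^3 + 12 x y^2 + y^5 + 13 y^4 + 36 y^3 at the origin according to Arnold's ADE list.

D_5

The Hessian of f at 0 has rank 0. Corank 2; j^3 = y*(x + 6*y)^2 has shape L^2 M (L != M), so D-series; mu = 5 gives D_5.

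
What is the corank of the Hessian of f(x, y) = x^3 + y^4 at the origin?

Hessian at 0 has rank 0.

2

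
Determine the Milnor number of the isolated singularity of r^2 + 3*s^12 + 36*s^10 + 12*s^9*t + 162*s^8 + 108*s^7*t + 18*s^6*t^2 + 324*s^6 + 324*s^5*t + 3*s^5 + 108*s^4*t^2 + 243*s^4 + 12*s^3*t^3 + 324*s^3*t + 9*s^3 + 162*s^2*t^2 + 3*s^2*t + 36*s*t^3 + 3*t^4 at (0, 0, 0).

5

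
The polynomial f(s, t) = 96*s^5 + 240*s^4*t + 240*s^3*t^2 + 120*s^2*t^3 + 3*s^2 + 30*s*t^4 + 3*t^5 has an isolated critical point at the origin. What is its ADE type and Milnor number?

Type A_4, Milnor number mu = 4.

The Hessian of f at 0 has rank 1. Corank 1: A-series; mu = 4 gives A_4.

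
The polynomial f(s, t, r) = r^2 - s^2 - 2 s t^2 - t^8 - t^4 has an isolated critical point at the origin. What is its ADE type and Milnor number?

Type A7, Milnor number mu = 7.

The Hessian of f at 0 has rank 2. Corank 1: A-series; mu = 7 gives A_7.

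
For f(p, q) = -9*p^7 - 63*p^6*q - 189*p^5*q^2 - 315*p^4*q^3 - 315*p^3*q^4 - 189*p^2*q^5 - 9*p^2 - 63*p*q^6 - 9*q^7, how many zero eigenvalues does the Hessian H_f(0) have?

The Hessian at 0 is [[-18, 0], [0, 0]] of rank 1; hence corank 1.

1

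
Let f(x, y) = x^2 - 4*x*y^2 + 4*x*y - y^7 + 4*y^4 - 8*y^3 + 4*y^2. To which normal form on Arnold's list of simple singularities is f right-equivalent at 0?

The Hessian of f at 0 is [[2, 4], [4, 8]] with rank 1, so corank 1. A Groebner basis of the Jacobian ideal J(f) in C{x,y} is {x^3 + 6*x^2*y + 6*x^2 + 16*x*y + 4*x + 8*y, -x/2 + y^2 - y}; counting standard monomials gives mu = 6. Corank 1: A-series; mu = 6 gives A_6.

A_6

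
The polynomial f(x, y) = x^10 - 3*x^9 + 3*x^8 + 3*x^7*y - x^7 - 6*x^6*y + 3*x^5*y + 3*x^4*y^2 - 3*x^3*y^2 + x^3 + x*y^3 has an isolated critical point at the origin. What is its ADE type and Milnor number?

The Hessian of f at 0 is [[0, 0], [0, 0]] with rank 0, so corank 2. A Groebner basis of the Jacobian ideal J(f) in C{x,y} is {x^3, x*y^2, 3*x^2 + y^3}; counting standard monomials gives mu = 7. Corank 2; j^3 = x^3 is a perfect cube, so E-series; the 4-jet and mu = 7 give E_7.

Type E_{7}, Milnor number mu = 7.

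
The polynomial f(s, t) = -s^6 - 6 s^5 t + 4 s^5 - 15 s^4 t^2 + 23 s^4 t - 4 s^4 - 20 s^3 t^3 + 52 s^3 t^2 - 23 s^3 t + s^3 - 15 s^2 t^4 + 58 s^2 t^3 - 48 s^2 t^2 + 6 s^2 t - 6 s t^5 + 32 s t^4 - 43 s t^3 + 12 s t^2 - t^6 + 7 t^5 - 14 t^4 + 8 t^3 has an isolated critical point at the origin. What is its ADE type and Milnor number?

The Hessian of f at 0 is [[0, 0], [0, 0]] with rank 0, so corank 2. A Groebner basis of the Jacobian ideal J(f) in C{s,t} is {-3*s^2/5 - 12*s*t/5 + t^4 - t^3/5 - 12*t^2/5, s^3 - 18*s^2/5 - 72*s*t/5 + 34*t^3/5 - 72*t^2/5, s^2*t + s^2 + 4*s*t - 11*t^3/3 + 4*t^2, -s^2/5 + s*t^2 - 4*s*t/5 + 29*t^3/15 - 4*t^2/5}; counting standard monomials gives mu = 7. Corank 2; j^3 = (s + 2*t)^3 is a perfect cube, so E-series; the 4-jet and mu = 7 give E_7.

Type E_7, Milnor number mu = 7.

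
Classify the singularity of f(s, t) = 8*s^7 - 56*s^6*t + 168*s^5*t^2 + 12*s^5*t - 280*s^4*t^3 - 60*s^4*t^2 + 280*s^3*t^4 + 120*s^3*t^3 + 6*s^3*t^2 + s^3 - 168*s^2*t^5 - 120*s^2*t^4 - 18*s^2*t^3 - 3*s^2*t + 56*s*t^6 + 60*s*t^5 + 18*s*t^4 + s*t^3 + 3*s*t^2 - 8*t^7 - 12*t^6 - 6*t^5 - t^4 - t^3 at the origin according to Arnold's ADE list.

E7

The Hessian of f at 0 is [[0, 0], [0, 0]] with rank 0, so corank 2. A Groebner basis of the Jacobian ideal J(f) in C{s,t} is {s^3 - 3*s^2*t - 6*s^2 + 12*s*t - 6*t^2, 3*s^2 + s*t^2 - 6*s*t + 3*t^2, 3*s^2 - 6*s*t + t^3 + 3*t^2}; counting standard monomials gives mu = 7. Corank 2; j^3 = (s - t)^3 is a perfect cube, so E-series; the 4-jet and mu = 7 give E_7.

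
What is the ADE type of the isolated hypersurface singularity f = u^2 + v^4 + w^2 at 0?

A_3

The Hessian of f at 0 has rank 2. Corank 1: A-series; mu = 3 gives A_3.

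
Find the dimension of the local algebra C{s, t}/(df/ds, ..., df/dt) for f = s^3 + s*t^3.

7

The Hessian of f at 0 is [[0, 0], [0, 0]] with rank 0, so corank 2. A Groebner basis of the Jacobian ideal J(f) in C{s,t} is {s^3, s*t^2, 3*s^2 + t^3}; counting standard monomials gives mu = 7. Corank 2; j^3 = s^3 is a perfect cube, so E-series; the 4-jet and mu = 7 give E_7.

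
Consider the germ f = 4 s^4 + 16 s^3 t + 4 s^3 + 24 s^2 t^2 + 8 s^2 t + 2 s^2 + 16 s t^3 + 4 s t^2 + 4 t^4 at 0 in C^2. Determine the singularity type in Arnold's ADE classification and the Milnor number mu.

Type A3, Milnor number mu = 3.

The Hessian of f at 0 has rank 1. Corank 1: A-series; mu = 3 gives A_3.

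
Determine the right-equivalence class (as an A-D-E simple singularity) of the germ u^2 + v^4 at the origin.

A_{3}

The Hessian of f at 0 is [[2, 0], [0, 0]] with rank 1, so corank 1. A Groebner basis of the Jacobian ideal J(f) in C{u,v} is {v^3, u}; counting standard monomials gives mu = 3. Corank 1: A-series; mu = 3 gives A_3.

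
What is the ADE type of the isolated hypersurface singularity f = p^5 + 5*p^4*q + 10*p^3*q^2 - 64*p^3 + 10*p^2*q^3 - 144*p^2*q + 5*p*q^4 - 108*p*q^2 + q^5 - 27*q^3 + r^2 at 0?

E8

The Hessian of f at 0 has rank 1. Corank 2; j^3 = -(4*p + 3*q)^3 is a perfect cube, so E-series; the 5-jet and mu = 8 give E_8.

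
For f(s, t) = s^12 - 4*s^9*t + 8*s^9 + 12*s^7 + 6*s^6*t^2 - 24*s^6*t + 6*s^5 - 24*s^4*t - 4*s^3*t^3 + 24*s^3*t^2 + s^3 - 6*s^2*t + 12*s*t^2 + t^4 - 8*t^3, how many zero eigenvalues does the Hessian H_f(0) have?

Hessian at 0 has rank 0.

2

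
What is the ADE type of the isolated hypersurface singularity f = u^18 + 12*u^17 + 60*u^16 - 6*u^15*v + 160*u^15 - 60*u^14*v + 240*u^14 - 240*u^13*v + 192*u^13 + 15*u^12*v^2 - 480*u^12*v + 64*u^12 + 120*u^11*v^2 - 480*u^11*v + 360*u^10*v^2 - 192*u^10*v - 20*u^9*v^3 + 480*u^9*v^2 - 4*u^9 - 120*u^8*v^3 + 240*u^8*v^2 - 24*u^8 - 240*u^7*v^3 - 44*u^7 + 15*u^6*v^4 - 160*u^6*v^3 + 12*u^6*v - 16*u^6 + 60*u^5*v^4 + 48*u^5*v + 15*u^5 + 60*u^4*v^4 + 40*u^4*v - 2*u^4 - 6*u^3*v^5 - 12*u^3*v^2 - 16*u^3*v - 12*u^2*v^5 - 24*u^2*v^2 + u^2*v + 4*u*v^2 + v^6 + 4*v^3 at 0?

D7

The Hessian of f at 0 is [[0, 0], [0, 0]] with rank 0, so corank 2. A Groebner basis of the Jacobian ideal J(f) in C{u,v} is {36*u^2/5591 + 3175*u*v/89456 + v^4 - 871*v^3/5591 + 2023*v^2/44728, u^3 - 1248*u^2/5591 - 2220*u*v/5591 + 376*v^3/5591 + 552*v^2/5591, u^2*v - 96*u^2/27955 - 7052*u*v/27955 - 5132*v^3/27955 - 2744*v^2/5591, 568*u^2/27955 + u*v^2 + 4451*u*v/27955 + 21046*v^3/27955 + 1326*v^2/5591}; counting standard monomials gives mu = 7. Corank 2; j^3 = v*(u + 2*v)^2 has shape L^2 M (L != M), so D-series; mu = 7 gives D_7.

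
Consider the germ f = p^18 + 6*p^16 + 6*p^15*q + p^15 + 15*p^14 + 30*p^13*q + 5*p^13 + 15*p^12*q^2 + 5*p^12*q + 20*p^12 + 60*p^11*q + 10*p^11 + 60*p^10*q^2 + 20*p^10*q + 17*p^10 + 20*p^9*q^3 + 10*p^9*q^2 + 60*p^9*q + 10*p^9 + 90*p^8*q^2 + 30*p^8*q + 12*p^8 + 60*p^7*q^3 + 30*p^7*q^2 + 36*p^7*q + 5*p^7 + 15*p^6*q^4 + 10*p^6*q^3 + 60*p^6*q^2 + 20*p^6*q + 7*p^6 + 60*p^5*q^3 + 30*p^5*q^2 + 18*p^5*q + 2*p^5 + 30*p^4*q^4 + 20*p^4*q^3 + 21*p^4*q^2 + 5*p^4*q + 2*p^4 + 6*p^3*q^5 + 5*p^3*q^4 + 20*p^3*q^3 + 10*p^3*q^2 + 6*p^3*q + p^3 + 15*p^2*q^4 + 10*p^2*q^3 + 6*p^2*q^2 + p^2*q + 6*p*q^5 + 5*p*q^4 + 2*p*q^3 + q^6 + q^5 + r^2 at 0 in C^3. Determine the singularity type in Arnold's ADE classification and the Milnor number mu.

Type D_{7}, Milnor number mu = 7.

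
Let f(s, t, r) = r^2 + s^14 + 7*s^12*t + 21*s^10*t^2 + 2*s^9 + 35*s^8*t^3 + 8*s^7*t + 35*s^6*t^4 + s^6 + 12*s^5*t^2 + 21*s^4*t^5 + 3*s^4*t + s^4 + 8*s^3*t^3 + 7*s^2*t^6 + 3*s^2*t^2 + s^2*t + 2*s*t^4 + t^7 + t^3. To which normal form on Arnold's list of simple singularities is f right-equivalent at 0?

The Hessian of f at 0 is [[0, 0, 0], [0, 0, 0], [0, 0, 2]] with rank 1, so corank 2. A Groebner basis of the Jacobian ideal J(f) in C{s,t,r} is {t^3, s^2 + 3*t^2, s*t, r}; counting standard monomials gives mu = 4. Corank 2; j^3 = t*(s^2 + t^2) splits into three distinct lines over C (the quadratic factor has nonzero discriminant), so D_4.

D_4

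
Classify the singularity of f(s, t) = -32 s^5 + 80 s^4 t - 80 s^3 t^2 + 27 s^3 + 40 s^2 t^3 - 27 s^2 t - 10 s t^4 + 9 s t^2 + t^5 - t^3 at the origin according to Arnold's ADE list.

E_{8}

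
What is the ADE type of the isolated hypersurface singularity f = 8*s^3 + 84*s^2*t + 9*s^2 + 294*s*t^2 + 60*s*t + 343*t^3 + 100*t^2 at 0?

A2

The Hessian of f at 0 has rank 1. Corank 1: A-series; mu = 2 gives A_2.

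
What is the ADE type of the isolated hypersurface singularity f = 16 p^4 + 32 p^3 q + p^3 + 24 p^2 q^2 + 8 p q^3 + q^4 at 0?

E_6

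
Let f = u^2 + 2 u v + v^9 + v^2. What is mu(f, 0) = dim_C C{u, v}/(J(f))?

8

The Hessian of f at 0 has rank 1. Corank 1: A-series; mu = 8 gives A_8.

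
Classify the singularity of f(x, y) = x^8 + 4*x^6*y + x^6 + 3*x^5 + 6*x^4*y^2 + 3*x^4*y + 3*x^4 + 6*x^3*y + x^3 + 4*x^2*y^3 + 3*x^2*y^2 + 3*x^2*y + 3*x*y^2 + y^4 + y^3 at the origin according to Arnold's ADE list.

The Hessian of f at 0 has rank 0. Corank 2; j^3 = (x + y)^3 is a perfect cube, so E-series; the 4-jet and mu = 6 give E_6.

E_6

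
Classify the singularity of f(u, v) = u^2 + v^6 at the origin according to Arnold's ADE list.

The Hessian of f at 0 has rank 1. Corank 1: A-series; mu = 5 gives A_5.

A_{5}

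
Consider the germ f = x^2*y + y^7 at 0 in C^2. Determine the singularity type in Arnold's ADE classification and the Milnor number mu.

Type D_{8}, Milnor number mu = 8.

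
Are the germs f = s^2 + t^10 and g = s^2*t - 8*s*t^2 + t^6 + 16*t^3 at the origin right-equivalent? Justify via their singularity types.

No.

The Hessian of f at 0 is [[2, 0], [0, 0]] with rank 1, so corank 1. A Groebner basis of the Jacobian ideal J(f) in C{s,t} is {t^9, s}; counting standard monomials gives mu = 9. Corank 1: A-series; mu = 9 gives A_9. The Hessian of g at 0 is [[0, 0], [0, 0]] with rank 0, so corank 2. A Groebner basis of the Jacobian ideal J(g) in C{s,t} is {s^2/6 + t^5 - 8*t^2/3, s^3 - 64*t^3, s*t - 4*t^2}; counting standard monomials gives mu = 7. Corank 2; j^3 = t*(s - 4*t)^2 has shape L^2 M (L != M), so D-series; mu = 7 gives D_7. f is A_9 but g is D_7, hence not right-equivalent.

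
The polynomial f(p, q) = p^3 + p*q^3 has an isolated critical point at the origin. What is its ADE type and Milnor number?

Type E_{7}, Milnor number mu = 7.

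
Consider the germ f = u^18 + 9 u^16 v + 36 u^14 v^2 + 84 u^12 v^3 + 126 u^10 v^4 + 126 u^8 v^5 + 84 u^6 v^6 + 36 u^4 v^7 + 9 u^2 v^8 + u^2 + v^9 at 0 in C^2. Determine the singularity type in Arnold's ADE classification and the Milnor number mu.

Type A_8, Milnor number mu = 8.

The Hessian of f at 0 has rank 1. Corank 1: A-series; mu = 8 gives A_8.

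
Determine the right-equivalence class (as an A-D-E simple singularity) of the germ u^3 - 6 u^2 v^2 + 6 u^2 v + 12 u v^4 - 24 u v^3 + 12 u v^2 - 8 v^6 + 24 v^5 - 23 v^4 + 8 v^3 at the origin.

E_{6}

The Hessian of f at 0 is [[0, 0], [0, 0]] with rank 0, so corank 2. A Groebner basis of the Jacobian ideal J(f) in C{u,v} is {u^3 - 3*u^2 - 12*u*v - 12*v^2, u^2*v + u^2 + 4*u*v + 4*v^2, -u^2/4 + u*v^2 - u*v - v^2, v^3}; counting standard monomials gives mu = 6. Corank 2; j^3 = (u + 2*v)^3 is a perfect cube, so E-series; the 4-jet and mu = 6 give E_6.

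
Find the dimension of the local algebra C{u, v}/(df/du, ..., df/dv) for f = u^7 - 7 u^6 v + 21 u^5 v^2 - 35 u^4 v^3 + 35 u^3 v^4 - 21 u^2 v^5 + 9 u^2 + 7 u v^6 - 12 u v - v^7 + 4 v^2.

The Hessian of f at 0 has rank 1. Corank 1: A-series; mu = 6 gives A_6.

6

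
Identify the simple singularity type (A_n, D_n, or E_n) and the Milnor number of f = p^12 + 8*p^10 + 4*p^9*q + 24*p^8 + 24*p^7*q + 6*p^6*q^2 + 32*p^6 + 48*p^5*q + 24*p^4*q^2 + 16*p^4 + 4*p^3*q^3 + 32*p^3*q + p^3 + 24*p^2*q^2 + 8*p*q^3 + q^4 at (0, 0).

Type E6, Milnor number mu = 6.

The Hessian of f at 0 is [[0, 0], [0, 0]] with rank 0, so corank 2. A Groebner basis of the Jacobian ideal J(f) in C{p,q} is {q^4, p*q^2 + q^3/6, p^2}; counting standard monomials gives mu = 6. Corank 2; j^3 = p^3 is a perfect cube, so E-series; the 4-jet and mu = 6 give E_6.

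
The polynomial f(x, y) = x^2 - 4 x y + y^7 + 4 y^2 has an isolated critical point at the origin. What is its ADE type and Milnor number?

Type A_{6}, Milnor number mu = 6.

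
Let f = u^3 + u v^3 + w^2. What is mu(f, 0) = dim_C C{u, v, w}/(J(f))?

7

The Hessian of f at 0 is [[0, 0, 0], [0, 0, 0], [0, 0, 2]] with rank 1, so corank 2. A Groebner basis of the Jacobian ideal J(f) in C{u,v,w} is {u^3, u*v^2, 3*u^2 + v^3, w}; counting standard monomials gives mu = 7. Corank 2; j^3 = u^3 is a perfect cube, so E-series; the 4-jet and mu = 7 give E_7.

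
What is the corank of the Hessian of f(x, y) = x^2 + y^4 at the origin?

Hessian at 0 has rank 1.

1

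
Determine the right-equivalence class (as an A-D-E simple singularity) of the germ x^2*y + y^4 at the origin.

D_{5}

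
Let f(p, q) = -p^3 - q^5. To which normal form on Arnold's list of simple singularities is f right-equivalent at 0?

E_{8}

The Hessian of f at 0 is [[0, 0], [0, 0]] with rank 0, so corank 2. A Groebner basis of the Jacobian ideal J(f) in C{p,q} is {q^4, p^2}; counting standard monomials gives mu = 8. Corank 2; j^3 = -p^3 is a perfect cube, so E-series; the 5-jet and mu = 8 give E_8.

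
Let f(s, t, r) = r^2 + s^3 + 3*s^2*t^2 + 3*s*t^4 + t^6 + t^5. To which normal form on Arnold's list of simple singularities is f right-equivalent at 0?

E8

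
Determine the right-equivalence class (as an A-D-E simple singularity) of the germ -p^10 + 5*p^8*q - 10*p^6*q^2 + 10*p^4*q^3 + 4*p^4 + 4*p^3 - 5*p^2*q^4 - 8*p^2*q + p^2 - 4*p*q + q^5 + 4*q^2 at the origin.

A4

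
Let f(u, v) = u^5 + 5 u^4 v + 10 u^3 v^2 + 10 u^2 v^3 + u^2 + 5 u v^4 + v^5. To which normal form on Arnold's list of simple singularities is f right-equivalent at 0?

A4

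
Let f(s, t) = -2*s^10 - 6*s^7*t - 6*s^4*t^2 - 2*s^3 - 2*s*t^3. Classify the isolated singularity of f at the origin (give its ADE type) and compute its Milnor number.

Type E_7, Milnor number mu = 7.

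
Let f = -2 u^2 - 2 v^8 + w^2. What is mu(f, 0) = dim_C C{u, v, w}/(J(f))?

7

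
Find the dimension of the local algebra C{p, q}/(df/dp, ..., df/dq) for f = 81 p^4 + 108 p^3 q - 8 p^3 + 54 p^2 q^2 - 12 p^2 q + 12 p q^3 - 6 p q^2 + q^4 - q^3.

6

The Hessian of f at 0 has rank 0. Corank 2; j^3 = -(2*p + q)^3 is a perfect cube, so E-series; the 4-jet and mu = 6 give E_6.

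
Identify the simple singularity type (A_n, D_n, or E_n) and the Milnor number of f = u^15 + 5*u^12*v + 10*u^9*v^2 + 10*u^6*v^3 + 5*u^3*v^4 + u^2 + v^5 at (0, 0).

Type A4, Milnor number mu = 4.

The Hessian of f at 0 is [[2, 0], [0, 0]] with rank 1, so corank 1. A Groebner basis of the Jacobian ideal J(f) in C{u,v} is {v^4, u}; counting standard monomials gives mu = 4. Corank 1: A-series; mu = 4 gives A_4.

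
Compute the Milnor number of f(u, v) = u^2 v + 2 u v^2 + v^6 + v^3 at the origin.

7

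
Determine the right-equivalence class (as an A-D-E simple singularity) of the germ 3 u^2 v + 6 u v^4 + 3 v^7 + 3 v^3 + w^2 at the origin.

D_4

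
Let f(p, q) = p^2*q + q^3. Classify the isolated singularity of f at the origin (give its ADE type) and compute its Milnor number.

The Hessian of f at 0 is [[0, 0], [0, 0]] with rank 0, so corank 2. A Groebner basis of the Jacobian ideal J(f) in C{p,q} is {q^3, p^2 + 3*q^2, p*q}; counting standard monomials gives mu = 4. Corank 2; j^3 = q*(p^2 + q^2) splits into three distinct lines over C (the quadratic factor has nonzero discriminant), so D_4.

Type D_{4}, Milnor number mu = 4.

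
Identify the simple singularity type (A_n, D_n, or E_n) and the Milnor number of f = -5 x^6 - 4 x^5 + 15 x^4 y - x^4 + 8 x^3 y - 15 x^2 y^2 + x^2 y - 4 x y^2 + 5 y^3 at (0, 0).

Type D_{4}, Milnor number mu = 4.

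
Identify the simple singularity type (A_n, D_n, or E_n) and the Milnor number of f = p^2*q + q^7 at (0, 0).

Type D_{8}, Milnor number mu = 8.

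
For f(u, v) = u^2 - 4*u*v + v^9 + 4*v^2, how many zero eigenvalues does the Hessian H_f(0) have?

1

Hessian at 0 has rank 1.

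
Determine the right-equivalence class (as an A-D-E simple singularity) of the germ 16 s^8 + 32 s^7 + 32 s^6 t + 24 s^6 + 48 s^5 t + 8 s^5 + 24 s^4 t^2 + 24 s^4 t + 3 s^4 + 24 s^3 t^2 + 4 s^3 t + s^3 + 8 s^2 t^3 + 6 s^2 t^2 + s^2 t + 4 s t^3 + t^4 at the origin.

D_{5}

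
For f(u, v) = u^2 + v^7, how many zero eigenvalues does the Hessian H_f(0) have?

The Hessian at 0 is [[2, 0], [0, 0]] of rank 1; hence corank 1.

1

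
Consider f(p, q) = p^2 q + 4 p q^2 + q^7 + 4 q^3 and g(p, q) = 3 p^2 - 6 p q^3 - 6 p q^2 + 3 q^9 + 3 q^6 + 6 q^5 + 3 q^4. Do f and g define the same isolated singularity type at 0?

The Hessian of f at 0 has rank 0. Corank 2; j^3 = q*(p + 2*q)^2 has shape L^2 M (L != M), so D-series; mu = 8 gives D_8. The Hessian of g at 0 has rank 1. Corank 1: A-series; mu = 8 gives A_8. f is D_8 but g is A_8, hence not right-equivalent.

No.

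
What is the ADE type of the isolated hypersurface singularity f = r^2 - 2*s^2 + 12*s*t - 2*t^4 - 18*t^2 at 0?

A_3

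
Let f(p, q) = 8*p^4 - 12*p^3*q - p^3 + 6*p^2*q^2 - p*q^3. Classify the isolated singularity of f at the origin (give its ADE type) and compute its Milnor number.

Type E_7, Milnor number mu = 7.

The Hessian of f at 0 is [[0, 0], [0, 0]] with rank 0, so corank 2. A Groebner basis of the Jacobian ideal J(f) in C{p,q} is {3*p^2/4 + q^4 + q^3/4, p^3, p^2*q - p^2/4 - q^3/12, -p^2 + p*q^2 - q^3/3}; counting standard monomials gives mu = 7. Corank 2; j^3 = -p^3 is a perfect cube, so E-series; the 4-jet and mu = 7 give E_7.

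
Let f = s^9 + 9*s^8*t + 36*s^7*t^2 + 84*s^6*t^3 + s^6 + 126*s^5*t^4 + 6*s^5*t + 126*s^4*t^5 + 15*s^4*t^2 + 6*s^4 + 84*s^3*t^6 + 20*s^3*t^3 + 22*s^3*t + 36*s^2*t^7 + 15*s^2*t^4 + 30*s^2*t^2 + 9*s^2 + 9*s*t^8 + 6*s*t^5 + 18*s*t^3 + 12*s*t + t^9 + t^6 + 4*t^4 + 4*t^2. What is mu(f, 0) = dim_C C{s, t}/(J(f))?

8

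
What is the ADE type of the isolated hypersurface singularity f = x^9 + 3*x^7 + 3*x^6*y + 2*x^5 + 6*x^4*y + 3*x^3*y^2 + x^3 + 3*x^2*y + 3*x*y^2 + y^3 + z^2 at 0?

E8

The Hessian of f at 0 is [[0, 0, 0], [0, 0, 0], [0, 0, 2]] with rank 1, so corank 2. A Groebner basis of the Jacobian ideal J(f) in C{x,y,z} is {3*x^2/2 + x*y^3 + 3*x*y + 3*y^2/2, -2*x^2 - 4*x*y + y^4 - 2*y^2, x^3 - 3*x*y^2 - 2*y^3, x^2*y + 2*x*y^2 + y^3, z}; counting standard monomials gives mu = 8. Corank 2; j^3 = (x + y)^3 is a perfect cube, so E-series; the 5-jet and mu = 8 give E_8.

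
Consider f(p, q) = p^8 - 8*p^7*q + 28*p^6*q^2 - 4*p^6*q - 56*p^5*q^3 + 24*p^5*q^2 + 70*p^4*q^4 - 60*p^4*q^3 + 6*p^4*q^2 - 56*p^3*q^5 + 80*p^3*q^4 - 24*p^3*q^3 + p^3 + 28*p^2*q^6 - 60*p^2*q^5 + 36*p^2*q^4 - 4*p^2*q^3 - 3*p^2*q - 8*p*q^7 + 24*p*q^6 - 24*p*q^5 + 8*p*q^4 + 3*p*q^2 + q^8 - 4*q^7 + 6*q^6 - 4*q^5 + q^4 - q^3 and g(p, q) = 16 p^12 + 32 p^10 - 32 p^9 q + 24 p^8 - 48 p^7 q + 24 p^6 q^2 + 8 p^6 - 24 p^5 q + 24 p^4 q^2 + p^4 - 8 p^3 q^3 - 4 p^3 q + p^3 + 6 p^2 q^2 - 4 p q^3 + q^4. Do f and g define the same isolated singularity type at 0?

Yes.

The Hessian of f at 0 has rank 0. Corank 2; j^3 = (p - q)^3 is a perfect cube, so E-series; the 4-jet and mu = 6 give E_6. The Hessian of g at 0 has rank 0. Corank 2; j^3 = p^3 is a perfect cube, so E-series; the 4-jet and mu = 6 give E_6. Both have type E_6, hence right-equivalent.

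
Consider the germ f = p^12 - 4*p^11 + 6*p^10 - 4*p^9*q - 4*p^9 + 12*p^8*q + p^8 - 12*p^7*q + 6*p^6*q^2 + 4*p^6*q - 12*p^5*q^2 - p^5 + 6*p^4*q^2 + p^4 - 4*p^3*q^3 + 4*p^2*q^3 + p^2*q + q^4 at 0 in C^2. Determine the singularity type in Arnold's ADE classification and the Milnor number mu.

Type D_5, Milnor number mu = 5.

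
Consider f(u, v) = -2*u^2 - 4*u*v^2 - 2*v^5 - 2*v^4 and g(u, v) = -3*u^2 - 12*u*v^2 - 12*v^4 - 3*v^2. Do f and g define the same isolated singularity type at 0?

No.

The Hessian of f at 0 is [[-4, 0], [0, 0]] with rank 1, so corank 1. A Groebner basis of the Jacobian ideal J(f) in C{u,v} is {u^2, u + v^2}; counting standard monomials gives mu = 4. Corank 1: A-series; mu = 4 gives A_4. The Hessian of g at 0 is [[-6, 0], [0, -6]] with rank 2, so corank 0. A Groebner basis of the Jacobian ideal J(g) in C{u,v} is {u, v}; counting standard monomials gives mu = 1. Corank 0: nondegenerate Morse point, so A_1. f is A_4 but g is A_1, hence not right-equivalent.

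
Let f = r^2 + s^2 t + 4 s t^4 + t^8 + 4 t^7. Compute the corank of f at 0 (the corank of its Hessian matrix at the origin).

2

The Hessian at 0 is [[0, 0, 0], [0, 0, 0], [0, 0, 2]] of rank 1; hence corank 2.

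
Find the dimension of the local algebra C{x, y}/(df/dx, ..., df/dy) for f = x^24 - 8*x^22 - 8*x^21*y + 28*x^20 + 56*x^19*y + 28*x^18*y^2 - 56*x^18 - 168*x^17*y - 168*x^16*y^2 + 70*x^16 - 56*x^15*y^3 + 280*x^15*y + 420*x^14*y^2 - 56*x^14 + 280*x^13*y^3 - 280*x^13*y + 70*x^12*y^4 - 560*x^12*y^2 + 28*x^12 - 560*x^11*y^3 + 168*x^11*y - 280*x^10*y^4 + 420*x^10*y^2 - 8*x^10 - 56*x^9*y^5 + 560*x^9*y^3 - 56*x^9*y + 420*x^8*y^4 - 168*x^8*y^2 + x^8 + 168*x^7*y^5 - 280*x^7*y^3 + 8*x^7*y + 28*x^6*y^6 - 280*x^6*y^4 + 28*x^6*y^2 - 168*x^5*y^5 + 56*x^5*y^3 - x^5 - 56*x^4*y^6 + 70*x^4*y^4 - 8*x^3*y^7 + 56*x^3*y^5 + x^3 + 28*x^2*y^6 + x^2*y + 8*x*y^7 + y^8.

The Hessian of f at 0 is [[0, 0], [0, 0]] with rank 0, so corank 2. A Groebner basis of the Jacobian ideal J(f) in C{x,y} is {-x*y/8 + y^7, x*y^2, x^2 + x*y}; counting standard monomials gives mu = 9. Corank 2; j^3 = x^2*(x + y) has shape L^2 M (L != M), so D-series; mu = 9 gives D_9.

9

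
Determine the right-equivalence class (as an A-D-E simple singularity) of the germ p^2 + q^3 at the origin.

A_{2}

The Hessian of f at 0 has rank 1. Corank 1: A-series; mu = 2 gives A_2.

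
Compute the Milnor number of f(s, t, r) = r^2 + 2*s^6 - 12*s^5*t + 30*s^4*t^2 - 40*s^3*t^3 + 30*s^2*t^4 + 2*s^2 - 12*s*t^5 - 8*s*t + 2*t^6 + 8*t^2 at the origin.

5

The Hessian of f at 0 is [[4, -8, 0], [-8, 16, 0], [0, 0, 2]] with rank 2, so corank 1. A Groebner basis of the Jacobian ideal J(f) in C{s,t,r} is {t^5, s - 2*t, r}; counting standard monomials gives mu = 5. Corank 1: A-series; mu = 5 gives A_5.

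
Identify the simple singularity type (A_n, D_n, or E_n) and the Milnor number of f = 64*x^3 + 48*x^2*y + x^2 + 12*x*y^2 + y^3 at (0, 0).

Type A2, Milnor number mu = 2.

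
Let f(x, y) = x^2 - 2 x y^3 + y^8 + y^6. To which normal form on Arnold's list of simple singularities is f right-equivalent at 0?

A7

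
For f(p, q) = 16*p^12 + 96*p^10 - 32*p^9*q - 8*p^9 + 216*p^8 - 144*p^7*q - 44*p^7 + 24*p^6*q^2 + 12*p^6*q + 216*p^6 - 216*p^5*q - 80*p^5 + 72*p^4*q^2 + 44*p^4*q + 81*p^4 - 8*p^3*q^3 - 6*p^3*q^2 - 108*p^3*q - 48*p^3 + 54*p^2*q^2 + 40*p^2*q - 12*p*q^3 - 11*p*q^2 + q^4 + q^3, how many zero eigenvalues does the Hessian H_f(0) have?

2

The Hessian at 0 is [[0, 0], [0, 0]] of rank 0; hence corank 2.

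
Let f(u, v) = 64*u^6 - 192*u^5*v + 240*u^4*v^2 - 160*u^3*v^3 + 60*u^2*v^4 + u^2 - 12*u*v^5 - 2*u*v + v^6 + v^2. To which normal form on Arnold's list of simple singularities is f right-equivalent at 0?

A_5

The Hessian of f at 0 has rank 1. Corank 1: A-series; mu = 5 gives A_5.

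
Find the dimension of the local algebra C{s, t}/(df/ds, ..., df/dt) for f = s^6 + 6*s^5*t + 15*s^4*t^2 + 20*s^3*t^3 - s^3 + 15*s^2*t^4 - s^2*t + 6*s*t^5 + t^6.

The Hessian of f at 0 is [[0, 0], [0, 0]] with rank 0, so corank 2. A Groebner basis of the Jacobian ideal J(f) in C{s,t} is {s*t/6 + t^5, s*t^2, s^2 + s*t}; counting standard monomials gives mu = 7. Corank 2; j^3 = -s^2*(s + t) has shape L^2 M (L != M), so D-series; mu = 7 gives D_7.

7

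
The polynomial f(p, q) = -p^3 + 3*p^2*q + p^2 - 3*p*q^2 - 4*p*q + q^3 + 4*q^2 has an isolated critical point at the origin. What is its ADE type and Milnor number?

Type A_{2}, Milnor number mu = 2.

The Hessian of f at 0 has rank 1. Corank 1: A-series; mu = 2 gives A_2.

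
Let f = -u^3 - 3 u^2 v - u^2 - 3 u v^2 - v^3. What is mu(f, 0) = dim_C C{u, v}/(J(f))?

The Hessian of f at 0 has rank 1. Corank 1: A-series; mu = 2 gives A_2.

2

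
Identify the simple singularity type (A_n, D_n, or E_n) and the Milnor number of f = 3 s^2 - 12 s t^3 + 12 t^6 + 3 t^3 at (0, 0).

The Hessian of f at 0 has rank 1. Corank 1: A-series; mu = 2 gives A_2.

Type A_2, Milnor number mu = 2.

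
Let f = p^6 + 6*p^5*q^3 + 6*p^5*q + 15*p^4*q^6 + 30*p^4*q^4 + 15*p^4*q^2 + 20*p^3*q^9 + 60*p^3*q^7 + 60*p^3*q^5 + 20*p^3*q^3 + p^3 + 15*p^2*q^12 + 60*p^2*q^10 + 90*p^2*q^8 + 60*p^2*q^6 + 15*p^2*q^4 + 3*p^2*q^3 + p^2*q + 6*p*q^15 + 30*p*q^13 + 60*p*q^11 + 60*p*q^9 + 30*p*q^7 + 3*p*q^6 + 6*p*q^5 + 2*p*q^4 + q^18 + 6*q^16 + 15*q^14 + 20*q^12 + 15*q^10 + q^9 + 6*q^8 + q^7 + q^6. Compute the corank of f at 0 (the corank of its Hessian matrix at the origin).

Hessian at 0 has rank 0.

2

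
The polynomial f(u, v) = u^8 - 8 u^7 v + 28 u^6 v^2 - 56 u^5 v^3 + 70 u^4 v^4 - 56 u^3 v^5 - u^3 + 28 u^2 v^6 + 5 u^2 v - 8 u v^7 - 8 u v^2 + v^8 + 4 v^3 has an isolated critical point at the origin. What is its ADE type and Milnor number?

The Hessian of f at 0 has rank 0. Corank 2; j^3 = -(u - 2*v)^2*(u - v) has shape L^2 M (L != M), so D-series; mu = 9 gives D_9.

Type D_9, Milnor number mu = 9.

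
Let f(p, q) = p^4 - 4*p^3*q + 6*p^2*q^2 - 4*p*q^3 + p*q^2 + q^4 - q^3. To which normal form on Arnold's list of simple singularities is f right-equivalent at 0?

The Hessian of f at 0 is [[0, 0], [0, 0]] with rank 0, so corank 2. A Groebner basis of the Jacobian ideal J(f) in C{p,q} is {p^3 + q^2/4, q^3, p*q - q^2}; counting standard monomials gives mu = 5. Corank 2; j^3 = q^2*(p - q) has shape L^2 M (L != M), so D-series; mu = 5 gives D_5.

D_{5}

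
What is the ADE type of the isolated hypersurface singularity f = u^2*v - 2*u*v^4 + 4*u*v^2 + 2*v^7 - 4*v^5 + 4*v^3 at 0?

The Hessian of f at 0 has rank 0. Corank 2; j^3 = v*(u + 2*v)^2 has shape L^2 M (L != M), so D-series; mu = 8 gives D_8.

D_8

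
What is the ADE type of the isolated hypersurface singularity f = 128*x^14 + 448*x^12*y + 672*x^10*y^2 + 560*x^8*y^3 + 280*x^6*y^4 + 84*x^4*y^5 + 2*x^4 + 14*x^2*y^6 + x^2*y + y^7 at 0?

The Hessian of f at 0 has rank 0. Corank 2; j^3 = x^2*y has shape L^2 M (L != M), so D-series; mu = 8 gives D_8.

D8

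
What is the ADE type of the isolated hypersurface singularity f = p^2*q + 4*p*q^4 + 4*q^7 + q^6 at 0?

D_{7}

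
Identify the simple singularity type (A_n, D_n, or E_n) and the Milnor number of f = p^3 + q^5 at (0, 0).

The Hessian of f at 0 has rank 0. Corank 2; j^3 = p^3 is a perfect cube, so E-series; the 5-jet and mu = 8 give E_8.

Type E_8, Milnor number mu = 8.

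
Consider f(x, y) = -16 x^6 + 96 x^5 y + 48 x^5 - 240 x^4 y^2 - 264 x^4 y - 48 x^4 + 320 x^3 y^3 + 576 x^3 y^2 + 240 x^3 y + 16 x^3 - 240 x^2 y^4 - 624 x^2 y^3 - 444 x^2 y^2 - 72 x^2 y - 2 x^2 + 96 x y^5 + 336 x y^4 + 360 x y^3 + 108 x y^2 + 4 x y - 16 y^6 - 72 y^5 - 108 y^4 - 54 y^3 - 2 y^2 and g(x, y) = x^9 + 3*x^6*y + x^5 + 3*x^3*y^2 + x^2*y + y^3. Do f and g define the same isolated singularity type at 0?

No.

The Hessian of f at 0 has rank 1. Corank 1: A-series; mu = 2 gives A_2. The Hessian of g at 0 has rank 0. Corank 2; j^3 = y*(x^2 + y^2) splits into three distinct lines over C (the quadratic factor has nonzero discriminant), so D_4. f is A_2 but g is D_4, hence not right-equivalent.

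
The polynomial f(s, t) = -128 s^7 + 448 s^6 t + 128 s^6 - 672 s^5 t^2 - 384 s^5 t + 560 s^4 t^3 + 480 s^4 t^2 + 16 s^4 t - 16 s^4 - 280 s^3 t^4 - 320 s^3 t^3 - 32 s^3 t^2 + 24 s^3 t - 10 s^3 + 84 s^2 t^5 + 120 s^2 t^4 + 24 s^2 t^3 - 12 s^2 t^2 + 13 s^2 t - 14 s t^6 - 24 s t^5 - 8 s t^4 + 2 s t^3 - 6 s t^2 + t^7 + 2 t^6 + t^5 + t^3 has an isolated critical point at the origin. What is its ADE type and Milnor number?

The Hessian of f at 0 is [[0, 0], [0, 0]] with rank 0, so corank 2. A Groebner basis of the Jacobian ideal J(f) in C{s,t} is {t^3, s^2 - 3*t^2/11, s*t - 6*t^2/11}; counting standard monomials gives mu = 4. Corank 2; j^3 = -(2*s - t)*(5*s^2 - 4*s*t + t^2) splits into three distinct lines over C (the quadratic factor has nonzero discriminant), so D_4.

Type D_4, Milnor number mu = 4.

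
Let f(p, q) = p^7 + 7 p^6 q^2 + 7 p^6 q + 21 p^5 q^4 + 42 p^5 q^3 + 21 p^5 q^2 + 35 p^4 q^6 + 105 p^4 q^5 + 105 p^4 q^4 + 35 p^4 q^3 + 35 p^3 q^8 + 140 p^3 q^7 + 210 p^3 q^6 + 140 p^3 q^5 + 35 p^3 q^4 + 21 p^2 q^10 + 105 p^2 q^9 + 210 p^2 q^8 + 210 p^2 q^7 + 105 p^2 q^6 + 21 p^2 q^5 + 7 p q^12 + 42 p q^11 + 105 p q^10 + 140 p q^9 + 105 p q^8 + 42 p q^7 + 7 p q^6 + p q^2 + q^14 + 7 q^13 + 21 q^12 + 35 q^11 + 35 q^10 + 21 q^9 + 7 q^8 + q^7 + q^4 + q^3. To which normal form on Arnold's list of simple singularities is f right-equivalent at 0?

D_8

The Hessian of f at 0 is [[0, 0], [0, 0]] with rank 0, so corank 2. A Groebner basis of the Jacobian ideal J(f) in C{p,q} is {p^6 + q^2/7, q^3, p*q + q^2}; counting standard monomials gives mu = 8. Corank 2; j^3 = q^2*(p + q) has shape L^2 M (L != M), so D-series; mu = 8 gives D_8.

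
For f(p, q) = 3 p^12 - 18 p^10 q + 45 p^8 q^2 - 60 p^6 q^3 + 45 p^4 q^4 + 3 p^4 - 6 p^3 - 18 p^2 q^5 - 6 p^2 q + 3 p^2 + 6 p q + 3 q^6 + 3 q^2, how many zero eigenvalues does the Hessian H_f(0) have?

1

The Hessian at 0 is [[6, 6], [6, 6]] of rank 1; hence corank 1.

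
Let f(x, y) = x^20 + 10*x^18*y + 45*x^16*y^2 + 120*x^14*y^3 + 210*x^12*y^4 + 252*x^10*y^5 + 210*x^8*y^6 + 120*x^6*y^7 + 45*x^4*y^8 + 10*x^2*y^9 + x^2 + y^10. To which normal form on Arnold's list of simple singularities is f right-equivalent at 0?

A9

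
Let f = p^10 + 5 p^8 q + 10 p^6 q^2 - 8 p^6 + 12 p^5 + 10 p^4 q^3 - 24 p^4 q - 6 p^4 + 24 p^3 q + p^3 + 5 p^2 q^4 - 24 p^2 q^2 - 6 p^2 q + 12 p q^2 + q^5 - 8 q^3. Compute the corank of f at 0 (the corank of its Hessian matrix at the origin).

2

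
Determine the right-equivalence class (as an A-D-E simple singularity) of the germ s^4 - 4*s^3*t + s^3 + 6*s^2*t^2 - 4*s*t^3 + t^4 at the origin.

E_6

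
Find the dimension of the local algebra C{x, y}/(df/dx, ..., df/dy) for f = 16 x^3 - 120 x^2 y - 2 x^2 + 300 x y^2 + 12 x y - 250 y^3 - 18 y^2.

2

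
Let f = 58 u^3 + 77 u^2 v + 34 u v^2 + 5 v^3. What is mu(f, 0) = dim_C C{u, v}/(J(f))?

4

The Hessian of f at 0 has rank 0. Corank 2; j^3 = (2*u + v)*(29*u^2 + 24*u*v + 5*v^2) splits into three distinct lines over C (the quadratic factor has nonzero discriminant), so D_4.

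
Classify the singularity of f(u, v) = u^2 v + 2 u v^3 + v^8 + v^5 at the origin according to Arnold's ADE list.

D9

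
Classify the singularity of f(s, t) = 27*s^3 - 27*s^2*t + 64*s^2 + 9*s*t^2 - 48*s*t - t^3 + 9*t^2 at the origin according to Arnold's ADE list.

The Hessian of f at 0 has rank 1. Corank 1: A-series; mu = 2 gives A_2.

A_2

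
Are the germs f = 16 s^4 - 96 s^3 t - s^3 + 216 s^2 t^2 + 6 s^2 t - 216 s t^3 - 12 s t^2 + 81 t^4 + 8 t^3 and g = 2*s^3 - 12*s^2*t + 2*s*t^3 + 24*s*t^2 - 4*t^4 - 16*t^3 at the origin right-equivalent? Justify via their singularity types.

The Hessian of f at 0 has rank 0. Corank 2; j^3 = -(s - 2*t)^3 is a perfect cube, so E-series; the 4-jet and mu = 6 give E_6. The Hessian of g at 0 has rank 0. Corank 2; j^3 = 2*(s - 2*t)^3 is a perfect cube, so E-series; the 4-jet and mu = 7 give E_7. f is E_6 but g is E_7, hence not right-equivalent.

No.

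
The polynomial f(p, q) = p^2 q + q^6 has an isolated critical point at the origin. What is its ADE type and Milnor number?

The Hessian of f at 0 is [[0, 0], [0, 0]] with rank 0, so corank 2. A Groebner basis of the Jacobian ideal J(f) in C{p,q} is {p^2/6 + q^5, p^3, p*q}; counting standard monomials gives mu = 7. Corank 2; j^3 = p^2*q has shape L^2 M (L != M), so D-series; mu = 7 gives D_7.

Type D_7, Milnor number mu = 7.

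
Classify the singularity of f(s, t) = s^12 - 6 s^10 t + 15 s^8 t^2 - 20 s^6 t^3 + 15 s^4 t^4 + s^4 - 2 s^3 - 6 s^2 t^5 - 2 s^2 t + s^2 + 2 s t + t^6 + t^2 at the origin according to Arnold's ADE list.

The Hessian of f at 0 is [[2, 2], [2, 2]] with rank 1, so corank 1. A Groebner basis of the Jacobian ideal J(f) in C{s,t} is {s*t^2 + 3*s*t + s + 2*t^2 + t, -5*s*t - 2*s + t^3 - 3*t^2 - 2*t, s^2 - s - t}; counting standard monomials gives mu = 5. Corank 1: A-series; mu = 5 gives A_5.

A5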